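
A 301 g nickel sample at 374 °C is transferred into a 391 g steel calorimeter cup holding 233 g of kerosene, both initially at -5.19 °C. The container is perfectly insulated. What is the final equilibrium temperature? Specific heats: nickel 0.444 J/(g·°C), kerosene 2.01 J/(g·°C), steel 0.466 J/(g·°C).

Heat gained plus heat lost sum to zero:
301·0.444·(T − 374) + 233·2.01·(T − (-5.19)) + 391·0.466·(T − (-5.19)) = 0
133.64(T − 374) + 468.33(T − (-5.19)) + 182.21(T − (-5.19)) = 0
784.18 T = 46607
T = 46607/784.18 ≈ 59.43 °C

T_f ≈ 59.4 °C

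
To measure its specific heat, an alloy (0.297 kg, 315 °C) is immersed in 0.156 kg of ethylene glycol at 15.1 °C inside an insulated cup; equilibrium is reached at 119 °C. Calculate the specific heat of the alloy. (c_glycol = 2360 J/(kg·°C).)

c ≈ 657 J/(kg·°C)

m_s c (T_s − T_f) = m_glycol c_glycol (T_f − T_0):
0.297×c×(315 − 119) = 0.156×2360×(119 − 15.1)
58.21 c = 38252  ⇒  c ≈ 657.1 J/(kg·°C)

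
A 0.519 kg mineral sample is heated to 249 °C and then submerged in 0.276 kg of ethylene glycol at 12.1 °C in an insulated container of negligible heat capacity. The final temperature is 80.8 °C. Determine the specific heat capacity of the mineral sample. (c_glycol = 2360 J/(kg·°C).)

c ≈ 513 J/(kg·°C)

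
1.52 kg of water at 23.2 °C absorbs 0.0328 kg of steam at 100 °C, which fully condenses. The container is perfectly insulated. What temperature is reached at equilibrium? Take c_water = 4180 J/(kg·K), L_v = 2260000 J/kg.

T_f ≈ 36.2 °C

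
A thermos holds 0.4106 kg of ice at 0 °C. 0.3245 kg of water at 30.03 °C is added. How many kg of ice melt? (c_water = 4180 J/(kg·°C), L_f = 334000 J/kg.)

m_melted ≈ 0.122 kg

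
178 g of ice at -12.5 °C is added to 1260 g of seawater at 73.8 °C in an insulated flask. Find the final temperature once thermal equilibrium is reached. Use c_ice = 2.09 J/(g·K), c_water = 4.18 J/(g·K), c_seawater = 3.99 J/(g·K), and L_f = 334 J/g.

Energy conservation, ΣQ = 0:
warm ice to 0 °C: 178·2.09·(0 − (-12.5)) = 4650.2; fusion: m_ice L_f = 178·334 = 59452; meltwater 0→T: 178·4.18·T = 744.04 T; seawater: 5027.4(T − 73.8)
5771.4 T = 371022 − 64102 = 306920
T ≈ 53.18 °C. Since T > 0 °C, the all-ice-melts assumption holds.

T_f ≈ 53.2 °C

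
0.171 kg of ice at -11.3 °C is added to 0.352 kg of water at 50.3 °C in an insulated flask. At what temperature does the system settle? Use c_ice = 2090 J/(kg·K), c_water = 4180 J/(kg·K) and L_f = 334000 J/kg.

T_f ≈ 5.9 °C

Conservation of energy gives ΣQ = 0:
ice -11.3→0 °C: 0.171×2090×11.3 = 4038.5; latent heat to melt: 0.171×334000 = 57114; meltwater 0→T: 0.171×4180×T = 714.78 T; water cools: 0.352×4180×(T − 50.3) = 1471.4(T − 50.3)
2186.1 T = 74009 − 61153 = 12857
T ≈ 5.88 °C — above 0 °C, consistent with complete melting.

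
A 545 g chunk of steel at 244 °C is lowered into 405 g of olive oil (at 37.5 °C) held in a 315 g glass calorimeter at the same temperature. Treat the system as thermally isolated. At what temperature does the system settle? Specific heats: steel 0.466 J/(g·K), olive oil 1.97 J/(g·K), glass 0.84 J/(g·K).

Energy conservation, ΣQ = 0:
545×0.466×(T − 244) + 405×1.97×(T − 37.5) + 315×0.84×(T − 37.5) = 0
253.97(T − 244) + 797.85(T − 37.5) + 264.6(T − 37.5) = 0
(253.97 + 797.85 + 264.6) T = 253.97×244 + 797.85×37.5 + 264.6×37.5
T ≈ 77.34 °C

T_f ≈ 77.3 °C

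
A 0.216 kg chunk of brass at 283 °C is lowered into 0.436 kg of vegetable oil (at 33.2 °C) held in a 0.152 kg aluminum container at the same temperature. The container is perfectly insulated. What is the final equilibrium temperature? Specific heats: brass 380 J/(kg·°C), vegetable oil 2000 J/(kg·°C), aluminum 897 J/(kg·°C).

T_f ≈ 52.0 °C

With ΣQ=0 the equilibrium temperature is the m·c-weighted mean:
T_f = (82.08*283 + 872*33.2 + 136.34*33.2) / (82.08 + 872 + 136.34)
    = 56706 / 1090.4 ≈ 52.00 °C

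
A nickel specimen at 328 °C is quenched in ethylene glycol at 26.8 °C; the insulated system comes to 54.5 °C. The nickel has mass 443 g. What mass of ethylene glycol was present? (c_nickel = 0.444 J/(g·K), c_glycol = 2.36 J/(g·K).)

|Q_nickel| = |Q_glycol|:
443·0.444·(328 − 54.5) = m·2.36·(54.5 − 26.8)
65.37 m = 53795  ⇒  m ≈ 822.9 g

m ≈ 823 g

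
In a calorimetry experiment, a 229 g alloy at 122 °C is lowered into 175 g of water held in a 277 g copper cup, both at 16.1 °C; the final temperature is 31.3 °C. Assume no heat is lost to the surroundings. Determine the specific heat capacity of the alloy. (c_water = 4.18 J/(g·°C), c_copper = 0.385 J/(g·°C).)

Let T be the final temperature. ΣQ_i = 0:
229×c×(31.3 − 122) + 175×4.18×(31.3 − 16.1) + 277×0.385×(31.3 − 16.1) = 0
-20770 c = -12740
c = -12740/-20770 ≈ 0.6134 J/(g·°C)

c ≈ 0.613 J/(g·°C)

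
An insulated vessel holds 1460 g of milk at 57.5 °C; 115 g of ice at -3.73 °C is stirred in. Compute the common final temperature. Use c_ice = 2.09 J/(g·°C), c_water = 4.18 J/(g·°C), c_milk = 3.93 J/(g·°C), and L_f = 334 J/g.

Sum of m c ΔT and latent-heat terms is zero:
warm ice to 0 °C: 115·2.09·(0 − (-3.73)) = 896.51
  melt ice: 115·334 = 38410
  warm the meltwater: 480.7 T
  milk: 5737.8(T − 57.5)
6218.5 T = 329924 − 39307 = 290617
T ≈ 46.73 °C — above 0 °C, consistent with complete melting.

T_f ≈ 46.7 °C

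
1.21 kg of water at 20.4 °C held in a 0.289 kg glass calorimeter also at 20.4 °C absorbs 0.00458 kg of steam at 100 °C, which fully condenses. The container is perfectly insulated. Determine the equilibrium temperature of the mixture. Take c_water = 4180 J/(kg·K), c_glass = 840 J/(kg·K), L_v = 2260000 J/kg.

T_f ≈ 22.6 °C

Net heat exchanged in the isolated system is zero:
steam→water at 100 °C releases m L_v = 0.00458·2260000 = 10351; condensate cools 100→T: 0.00458·4180·(T − 100) = 19.14(T − 100); original water: 5057.8(T − 20.4); cup: 242.76(T − 20.4)
5319.7 T = 10351 + 1914.4 + 108131 = 120397
T ≈ 22.63 °C, under the boiling point, so the assumption holds.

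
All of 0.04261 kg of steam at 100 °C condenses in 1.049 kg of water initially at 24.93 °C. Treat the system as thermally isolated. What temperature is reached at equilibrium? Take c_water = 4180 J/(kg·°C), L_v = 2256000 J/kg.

Setting the total heat transfer to zero:
steam→water at 100 °C releases m L_v = 0.04261·2256000 = 96128
  condensate cools 100→T: 0.04261·4180·(T − 100) = 178.11(T − 100)
  water warms: 1.049·4180·(T − 24.93) = 4384.8(T − 24.93)
4562.9 T = 96128 + 17811 + 109314 = 223253
T ≈ 48.93 °C (< 100 °C, so full condensation is consistent).

T_f ≈ 48.9 °C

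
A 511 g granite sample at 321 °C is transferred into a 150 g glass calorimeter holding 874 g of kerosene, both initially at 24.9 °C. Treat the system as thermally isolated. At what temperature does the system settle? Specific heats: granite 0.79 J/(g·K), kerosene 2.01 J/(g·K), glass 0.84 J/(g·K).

Net heat exchanged in the isolated system is zero:
511*0.79*(T − 321) + 874*2.01*(T − 24.9) + 150*0.84*(T − 24.9) = 0
403.69(T − 321) + 1756.7(T − 24.9) + 126(T − 24.9) = 0
2286.4 T = 176465
T = 176465/2286.4 ≈ 77.18 °C

T_f ≈ 77.2 °C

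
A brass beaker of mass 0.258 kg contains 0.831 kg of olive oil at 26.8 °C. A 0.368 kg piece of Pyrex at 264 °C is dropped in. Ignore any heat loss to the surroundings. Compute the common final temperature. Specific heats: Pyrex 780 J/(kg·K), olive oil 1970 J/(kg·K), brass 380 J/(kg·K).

T_f = Σ m_i c_i T_i / Σ m_i c_i:
T_f = (287.04·264 + 1637.1·26.8 + 98.04·26.8) / (287.04 + 1637.1 + 98.04)
    = 122280 / 2022.1 ≈ 60.47 °C

T_f ≈ 60.5 °C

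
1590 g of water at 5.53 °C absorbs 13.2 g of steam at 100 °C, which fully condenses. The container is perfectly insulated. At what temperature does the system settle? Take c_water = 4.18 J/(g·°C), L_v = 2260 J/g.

Net heat exchanged in the isolated system is zero:
condense steam: −13.2×2260 = −29832
  condensed water 100 °C→T: 55.18(T − 100)
  original water: 6646.2(T − 5.53)
6701.4 T = 29832 + 5517.6 + 36753 = 72103
T ≈ 10.76 °C — below 100 °C, confirming all the steam condensed.

T_f ≈ 10.8 °C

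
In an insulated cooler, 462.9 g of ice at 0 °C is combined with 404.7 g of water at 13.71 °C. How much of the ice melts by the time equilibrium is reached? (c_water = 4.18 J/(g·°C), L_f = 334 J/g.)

Heat available from the water dropping to 0 °C: 404.7×4.18×13.71 = 23192 J.
Fully melting the ice requires m_ice L_f = 462.9×334 = 154609 J.
23192 J < 154609 J, so only part of the ice melts and the system sits at 0 °C.
m_melted×334 = 23192  ⇒  m_melted ≈ 69.44 g.

m_melted ≈ 69.4 g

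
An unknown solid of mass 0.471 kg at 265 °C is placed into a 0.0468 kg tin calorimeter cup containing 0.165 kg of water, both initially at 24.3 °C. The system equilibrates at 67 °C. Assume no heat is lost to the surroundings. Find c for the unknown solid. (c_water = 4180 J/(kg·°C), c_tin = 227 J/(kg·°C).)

c ≈ 321 J/(kg·°C)

Taking heat into each body as positive, Σ m c ΔT = 0:
0.471×c×(67 − 265) + 0.165×4180×(67 − 24.3) + 0.0468×227×(67 − 24.3) = 0
-93.26 c = -29904
c = -29904/-93.26 ≈ 320.7 J/(kg·°C)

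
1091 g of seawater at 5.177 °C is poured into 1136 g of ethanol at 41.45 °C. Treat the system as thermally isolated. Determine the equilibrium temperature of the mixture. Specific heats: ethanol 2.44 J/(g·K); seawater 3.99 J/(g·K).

T_f ≈ 19.3 °C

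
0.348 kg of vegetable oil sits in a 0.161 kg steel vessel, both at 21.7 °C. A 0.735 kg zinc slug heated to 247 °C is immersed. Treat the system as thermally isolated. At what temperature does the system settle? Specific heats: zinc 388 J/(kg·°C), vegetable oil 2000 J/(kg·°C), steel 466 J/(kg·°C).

Conservation of energy gives ΣQ = 0:
0.735×388×(T − 247) + 0.348×2000×(T − 21.7) + 0.161×466×(T − 21.7) = 0
285.18(T − 247) + 696(T − 21.7) + 75.03(T − 21.7) = 0
1056.2 T = 87171
T = 87171 / 1056.2 = 82.5 °C

T_f ≈ 82.5 °C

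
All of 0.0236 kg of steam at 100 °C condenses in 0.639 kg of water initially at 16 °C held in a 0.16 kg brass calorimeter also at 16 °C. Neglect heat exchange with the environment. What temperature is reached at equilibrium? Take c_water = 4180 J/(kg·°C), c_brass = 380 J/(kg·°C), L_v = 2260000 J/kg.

Sum of m c ΔT and latent-heat terms is zero:
latent heat released on condensation: 0.0236×2260000 = 53336; condensate cools 100→T: 0.0236×4180×(T − 100) = 98.65(T − 100); water warms: 0.639×4180×(T − 16) = 2671(T − 16); cup: 60.8(T − 16)
2830.5 T = 53336 + 9864.8 + 43709 = 106910
T ≈ 37.77 °C (< 100 °C, so full condensation is consistent).

T_f ≈ 37.8 °C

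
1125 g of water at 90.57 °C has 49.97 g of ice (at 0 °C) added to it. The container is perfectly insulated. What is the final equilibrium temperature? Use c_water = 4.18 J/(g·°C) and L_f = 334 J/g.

T_f ≈ 83.3 °C

Net heat exchanged in the isolated system is zero:
melt ice: 49.97×334 = 16690; warm the meltwater: 208.87 T; water: 4702.5(T − 90.57)
4911.4 T = 425905 − 16690 = 409215
T ≈ 83.32 °C. Since T > 0 °C, the all-ice-melts assumption holds.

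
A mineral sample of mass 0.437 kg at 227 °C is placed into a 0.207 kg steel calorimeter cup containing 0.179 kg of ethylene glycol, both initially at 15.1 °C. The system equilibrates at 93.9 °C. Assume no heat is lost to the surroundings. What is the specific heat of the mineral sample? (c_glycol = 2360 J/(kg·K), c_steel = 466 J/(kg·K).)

Net heat exchanged in the isolated system is zero:
0.437·c·(93.9 − 227) + 0.179·2360·(93.9 − 15.1) + 0.207·466·(93.9 − 15.1) = 0
-58.16 c = -40889
c = -40889/-58.16 ≈ 703 J/(kg·K)

c ≈ 703 J/(kg·K)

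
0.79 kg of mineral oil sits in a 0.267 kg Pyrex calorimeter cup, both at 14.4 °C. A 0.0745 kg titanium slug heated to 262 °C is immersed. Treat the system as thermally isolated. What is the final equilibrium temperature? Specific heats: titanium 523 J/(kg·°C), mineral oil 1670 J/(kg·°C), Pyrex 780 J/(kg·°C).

Setting the total heat transfer to zero:
0.0745×523×(T − 262) + 0.79×1670×(T − 14.4) + 0.267×780×(T − 14.4) = 0
1566.5 T = 32205
T = 32205/1566.5 ≈ 20.56 °C

T_f ≈ 20.6 °C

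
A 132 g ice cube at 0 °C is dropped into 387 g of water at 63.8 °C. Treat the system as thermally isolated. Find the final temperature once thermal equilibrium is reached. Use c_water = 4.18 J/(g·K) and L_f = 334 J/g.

T_f ≈ 27.3 °C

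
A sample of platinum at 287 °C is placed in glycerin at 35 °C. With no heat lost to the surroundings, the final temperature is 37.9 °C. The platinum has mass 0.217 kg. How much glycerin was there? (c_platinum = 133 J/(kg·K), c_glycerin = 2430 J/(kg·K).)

|Q_platinum| = |Q_glycerin|:
0.217·133·(287 − 37.9) = m·2430·(37.9 − 35)
7047 m = 7189.3  ⇒  m ≈ 1.02 kg

m ≈ 1.02 kg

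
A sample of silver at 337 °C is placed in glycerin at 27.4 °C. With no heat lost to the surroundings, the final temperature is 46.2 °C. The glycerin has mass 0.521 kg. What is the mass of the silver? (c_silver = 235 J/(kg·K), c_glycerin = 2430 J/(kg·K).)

Conservation of energy gives ΣQ = 0:
m×235×(46.2 − 337) + 0.521×2430×(46.2 − 27.4) = 0
-68338 m = -23801
m = -23801/-68338 ≈ 0.3483 kg

m ≈ 0.348 kg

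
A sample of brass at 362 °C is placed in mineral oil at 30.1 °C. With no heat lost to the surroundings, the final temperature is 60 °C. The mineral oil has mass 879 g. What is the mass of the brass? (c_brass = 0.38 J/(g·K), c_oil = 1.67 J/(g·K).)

m ≈ 382 g

Taking heat into each body as positive, Σ m c ΔT = 0:
m×0.38×(60 − 362) + 879×1.67×(60 − 30.1) = 0
-114.76 m = -43891
m = -43891/-114.76 ≈ 382.5 g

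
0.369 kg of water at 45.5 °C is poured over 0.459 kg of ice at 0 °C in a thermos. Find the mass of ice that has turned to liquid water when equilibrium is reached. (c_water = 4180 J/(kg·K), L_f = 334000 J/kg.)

m_melted ≈ 0.21 kg

Heat available from the water dropping to 0 °C: 0.369×4180×45.5 = 70180 J.
Melting all 0.459 kg of ice would need 0.459×334000 = 153306 J.
70180 J < 153306 J, so only part of the ice melts and the system sits at 0 °C.
Mass melted = 70180/334000 ≈ 0.2101 kg.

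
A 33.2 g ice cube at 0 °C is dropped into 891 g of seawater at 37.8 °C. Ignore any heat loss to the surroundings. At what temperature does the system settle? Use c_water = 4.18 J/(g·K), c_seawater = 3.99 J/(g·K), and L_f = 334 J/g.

T_f ≈ 33.4 °C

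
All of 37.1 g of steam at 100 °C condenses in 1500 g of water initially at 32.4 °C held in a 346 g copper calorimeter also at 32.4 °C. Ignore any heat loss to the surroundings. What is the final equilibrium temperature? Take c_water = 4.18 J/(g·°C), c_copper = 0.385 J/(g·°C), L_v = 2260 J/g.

T_f ≈ 46.8 °C

Setting the total heat transfer to zero:
condense steam: −37.1·2260 = −83846; condensate cools 100→T: 37.1·4.18·(T − 100) = 155.08(T − 100); water warms: 1500·4.18·(T − 32.4) = 6270(T − 32.4); copper cup: 346·0.385·(T − 32.4) = 133.21(T − 32.4)
6558.3 T = 83846 + 15508 + 207464 = 306818
T ≈ 46.78 °C (< 100 °C, so full condensation is consistent).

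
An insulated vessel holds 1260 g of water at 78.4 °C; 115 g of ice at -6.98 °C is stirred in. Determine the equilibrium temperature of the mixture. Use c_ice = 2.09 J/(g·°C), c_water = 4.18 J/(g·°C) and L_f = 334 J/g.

T_f ≈ 64.9 °C

Energy conservation, ΣQ = 0:
warm ice to 0 °C: 115×2.09×(0 − (-6.98)) = 1677.6; latent heat to melt: 115×334 = 38410; warm the meltwater: 480.7 T; water cools: 1260×4.18×(T − 78.4) = 5266.8(T − 78.4)
5747.5 T = 412917 − 40088 = 372829
T ≈ 64.87 °C — above 0 °C, consistent with complete melting.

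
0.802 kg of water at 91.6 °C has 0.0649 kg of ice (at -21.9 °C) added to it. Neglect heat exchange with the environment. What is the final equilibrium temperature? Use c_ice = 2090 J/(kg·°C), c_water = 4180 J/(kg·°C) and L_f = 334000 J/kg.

Heat gained plus heat lost sum to zero:
ice -21.9→0 °C: 0.0649×2090×21.9 = 2970.5; fusion: m_ice L_f = 0.0649×334000 = 21677; meltwater 0→T: 0.0649×4180×T = 271.28 T; water cools: 0.802×4180×(T − 91.6) = 3352.4(T − 91.6)
3623.6 T = 307076 − 24647 = 282429
T ≈ 77.94 °C. Since T > 0 °C, the all-ice-melts assumption holds.

T_f ≈ 77.9 °C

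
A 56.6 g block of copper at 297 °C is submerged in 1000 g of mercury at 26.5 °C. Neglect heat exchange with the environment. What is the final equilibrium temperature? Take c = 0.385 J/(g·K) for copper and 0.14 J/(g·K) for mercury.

T_f ≈ 62.9 °C

Set heat shed by the hot body equal to heat absorbed by the cold body:
56.6×0.385×(297 − T) = 1000×0.14×(T − 26.5)
21.79(297 − T) = 140(T − 26.5)
161.79 T = 10182  ⇒  T ≈ 62.93 °C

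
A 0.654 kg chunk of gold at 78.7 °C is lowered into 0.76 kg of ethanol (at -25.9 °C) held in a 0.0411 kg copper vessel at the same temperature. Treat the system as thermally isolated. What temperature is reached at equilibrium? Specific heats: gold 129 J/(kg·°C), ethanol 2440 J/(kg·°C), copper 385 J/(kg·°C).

T_f ≈ -21.4 °C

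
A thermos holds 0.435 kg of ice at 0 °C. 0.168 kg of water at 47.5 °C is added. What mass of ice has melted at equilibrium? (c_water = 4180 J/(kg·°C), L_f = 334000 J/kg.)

Heat available from the water dropping to 0 °C: 0.168×4180×47.5 = 33356 J.
Fully melting the ice requires m_ice L_f = 0.435×334000 = 145290 J.
That's not enough to melt it all — equilibrium is at 0 °C with ice remaining.
Mass melted = 33356/334000 ≈ 0.09987 kg.

m_melted ≈ 0.0999 kg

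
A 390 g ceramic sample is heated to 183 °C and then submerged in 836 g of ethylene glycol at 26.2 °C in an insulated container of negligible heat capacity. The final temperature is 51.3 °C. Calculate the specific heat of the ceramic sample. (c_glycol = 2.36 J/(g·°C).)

c ≈ 0.964 J/(g·°C)

Heat lost by the ceramic sample = heat gained by the glycol:
390·c·(183 − 51.3) = 836·2.36·(51.3 − 26.2)
51363 c = 49521  ⇒  c ≈ 0.9641 J/(g·°C)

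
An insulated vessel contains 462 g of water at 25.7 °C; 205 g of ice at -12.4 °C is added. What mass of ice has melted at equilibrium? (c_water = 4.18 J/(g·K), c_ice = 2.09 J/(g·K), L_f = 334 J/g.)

Heat available from the water dropping to 0 °C: 462×4.18×25.7 = 49631 J.
Of that, 205×2.09×12.4 = 5312.8 J goes to bring the ice to 0 °C, leaving 44318 J.
To melt every bit of ice: 205×334 = 68470 J.
44318 J < 68470 J, so only part of the ice melts and the system sits at 0 °C.
m_melt = 44318 / L_f = 132.7 g.

m_melted ≈ 133 g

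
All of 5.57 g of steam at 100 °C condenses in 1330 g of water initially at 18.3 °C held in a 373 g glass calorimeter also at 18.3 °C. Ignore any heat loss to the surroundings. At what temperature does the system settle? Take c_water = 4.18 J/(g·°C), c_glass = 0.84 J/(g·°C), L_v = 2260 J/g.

T_f ≈ 20.8 °C

Net heat exchanged in the isolated system is zero:
steam→water at 100 °C releases m L_v = 5.57×2260 = 12588
  condensed water 100 °C→T: 23.28(T − 100)
  original water: 5559.4(T − 18.3)
  cup: 313.32(T − 18.3)
5896 T = 12588 + 2328.3 + 107471 = 122387
T ≈ 20.76 °C — below 100 °C, confirming all the steam condensed.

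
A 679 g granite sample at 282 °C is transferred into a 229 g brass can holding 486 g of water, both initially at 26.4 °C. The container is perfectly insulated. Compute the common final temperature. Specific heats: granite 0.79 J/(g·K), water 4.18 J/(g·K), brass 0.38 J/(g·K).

T_f = Σ m_i c_i T_i / Σ m_i c_i:
T_f = (536.41*282 + 2031.5*26.4 + 87.02*26.4) / (536.41 + 2031.5 + 87.02)
    = 207196 / 2654.9 ≈ 78.04 °C

T_f ≈ 78.0 °C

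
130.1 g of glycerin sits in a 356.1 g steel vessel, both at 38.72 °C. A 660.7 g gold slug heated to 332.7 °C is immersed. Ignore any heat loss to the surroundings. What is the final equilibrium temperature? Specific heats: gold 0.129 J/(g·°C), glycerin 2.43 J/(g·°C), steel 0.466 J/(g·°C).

T_f ≈ 82.9 °C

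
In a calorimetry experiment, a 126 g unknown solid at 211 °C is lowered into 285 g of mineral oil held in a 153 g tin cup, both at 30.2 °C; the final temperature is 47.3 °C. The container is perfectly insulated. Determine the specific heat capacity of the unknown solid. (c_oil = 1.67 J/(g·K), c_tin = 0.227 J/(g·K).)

Energy conservation, ΣQ = 0:
126×c×(47.3 − 211) + 285×1.67×(47.3 − 30.2) + 153×0.227×(47.3 − 30.2) = 0
-20626 c = -8732.6
c = -8732.6/-20626 ≈ 0.4234 J/(g·K)

c ≈ 0.423 J/(g·K)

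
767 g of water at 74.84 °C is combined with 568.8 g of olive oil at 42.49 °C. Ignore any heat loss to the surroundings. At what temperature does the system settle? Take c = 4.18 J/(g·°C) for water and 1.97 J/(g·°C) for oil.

Heat gained plus heat lost sum to zero:
767×4.18×(T − 74.84) + 568.8×1.97×(T − 42.49) = 0
3206.1(T − 74.84) + 1120.5(T − 42.49) = 0
(3206.1 + 1120.5) T = 3206.1×74.84 + 1120.5×42.49
T ≈ 66.46 °C

T_f ≈ 66.5 °C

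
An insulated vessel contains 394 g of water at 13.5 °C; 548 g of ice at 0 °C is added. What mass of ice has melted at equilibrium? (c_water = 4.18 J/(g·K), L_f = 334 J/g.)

Heat available from the water dropping to 0 °C: 394×4.18×13.5 = 22233 J.
To melt every bit of ice: 548×334 = 183032 J.
Since 22233 < 183032 J, not all the ice melts; equilibrium is at 0 °C.
m_melted×334 = 22233  ⇒  m_melted ≈ 66.57 g.

m_melted ≈ 66.6 g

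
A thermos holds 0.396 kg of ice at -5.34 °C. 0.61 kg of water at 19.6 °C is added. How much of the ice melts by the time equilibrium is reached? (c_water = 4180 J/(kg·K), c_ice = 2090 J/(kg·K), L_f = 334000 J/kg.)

Heat available from the water dropping to 0 °C: 0.61·4180·19.6 = 49976 J.
Warming the ice to 0 °C takes 0.396·2090·5.34 = 4419.6 J, leaving 45556 J for melting.
Fully melting the ice requires m_ice L_f = 0.396·334000 = 132264 J.
That's not enough to melt it all — equilibrium is at 0 °C with ice remaining.
m_melted·334000 = 45556  ⇒  m_melted ≈ 0.1364 kg.

m_melted ≈ 0.136 kg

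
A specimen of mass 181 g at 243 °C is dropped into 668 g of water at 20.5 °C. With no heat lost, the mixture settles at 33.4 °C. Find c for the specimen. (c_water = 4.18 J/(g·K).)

c ≈ 0.949 J/(g·K)

Heat lost by the specimen = heat gained by the water:
181×c×(243 − 33.4) = 668×4.18×(33.4 − 20.5)
37938 c = 36020  ⇒  c ≈ 0.9495 J/(g·K)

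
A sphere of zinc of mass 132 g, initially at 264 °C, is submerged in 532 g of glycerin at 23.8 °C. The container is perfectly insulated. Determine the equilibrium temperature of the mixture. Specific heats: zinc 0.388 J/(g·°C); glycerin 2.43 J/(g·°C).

|Q_zinc| = |Q_glycerin|:
132×0.388×(264 − T) = 532×2.43×(T − 23.8)
51.22(264 − T) = 1292.8(T − 23.8)
1344 T = 44289  ⇒  T ≈ 32.95 °C

T_f ≈ 33.0 °C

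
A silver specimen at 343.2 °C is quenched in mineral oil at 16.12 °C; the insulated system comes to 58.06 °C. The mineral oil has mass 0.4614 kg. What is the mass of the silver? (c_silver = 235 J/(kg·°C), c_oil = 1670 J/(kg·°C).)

m ≈ 0.482 kg

Let T be the final temperature. ΣQ_i = 0:
m×235×(58.06 − 343.2) + 0.4614×1670×(58.06 − 16.12) = 0
-67008 m = -32316
m = -32316/-67008 ≈ 0.4823 kg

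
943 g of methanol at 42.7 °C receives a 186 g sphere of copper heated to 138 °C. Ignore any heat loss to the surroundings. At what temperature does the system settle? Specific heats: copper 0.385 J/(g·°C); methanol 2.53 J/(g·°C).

T_f ≈ 45.5 °C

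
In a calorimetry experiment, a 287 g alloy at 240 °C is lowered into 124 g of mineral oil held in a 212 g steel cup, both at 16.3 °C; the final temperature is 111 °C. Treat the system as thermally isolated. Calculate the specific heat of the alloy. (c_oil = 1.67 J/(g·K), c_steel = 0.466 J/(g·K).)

c ≈ 0.782 J/(g·K)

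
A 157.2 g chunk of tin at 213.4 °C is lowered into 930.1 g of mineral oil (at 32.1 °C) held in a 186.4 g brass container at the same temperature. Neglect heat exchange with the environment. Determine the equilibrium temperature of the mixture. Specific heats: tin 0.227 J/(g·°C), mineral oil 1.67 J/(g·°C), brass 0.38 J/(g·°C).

Net heat exchanged in the isolated system is zero:
157.2·0.227·(T − 213.4) + 930.1·1.67·(T − 32.1) + 186.4·0.38·(T − 32.1) = 0
(35.68 + 1553.3 + 70.83) T = 35.68·213.4 + 1553.3·32.1 + 70.83·32.1
T ≈ 36.00 °C

T_f ≈ 36.0 °C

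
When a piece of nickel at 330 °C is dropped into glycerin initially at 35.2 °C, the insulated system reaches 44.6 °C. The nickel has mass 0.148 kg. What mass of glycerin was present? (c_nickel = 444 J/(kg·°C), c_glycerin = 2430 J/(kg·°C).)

m ≈ 0.821 kg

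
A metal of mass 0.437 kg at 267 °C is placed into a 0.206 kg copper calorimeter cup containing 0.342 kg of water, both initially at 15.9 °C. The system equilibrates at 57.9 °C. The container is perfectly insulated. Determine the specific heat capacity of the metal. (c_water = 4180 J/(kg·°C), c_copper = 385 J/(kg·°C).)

c ≈ 694 J/(kg·°C)

Let T be the final temperature. ΣQ_i = 0:
0.437×c×(57.9 − 267) + 0.342×4180×(57.9 − 15.9) + 0.206×385×(57.9 − 15.9) = 0
-91.38 c = -63373
c = -63373/-91.38 ≈ 693.5 J/(kg·°C)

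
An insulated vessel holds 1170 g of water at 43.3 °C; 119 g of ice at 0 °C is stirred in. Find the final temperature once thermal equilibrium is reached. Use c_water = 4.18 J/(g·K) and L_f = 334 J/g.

Energy conservation, ΣQ = 0:
fusion: m_ice L_f = 119·334 = 39746; warm the meltwater: 497.42 T; water: 4890.6(T − 43.3)
5388 T = 211763 − 39746 = 172017
T ≈ 31.93 °C. Since T > 0 °C, the all-ice-melts assumption holds.

T_f ≈ 31.9 °C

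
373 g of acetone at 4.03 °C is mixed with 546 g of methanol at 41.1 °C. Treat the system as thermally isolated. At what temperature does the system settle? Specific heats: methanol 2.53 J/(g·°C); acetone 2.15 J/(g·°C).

T_f ≈ 27.5 °C

T_f is the heat-capacity-weighted average of the initial temperatures:
T_f = (1381.4×41.1 + 801.95×4.03) / (1381.4 + 801.95)
    = 60007 / 2183.3 ≈ 27.48 °C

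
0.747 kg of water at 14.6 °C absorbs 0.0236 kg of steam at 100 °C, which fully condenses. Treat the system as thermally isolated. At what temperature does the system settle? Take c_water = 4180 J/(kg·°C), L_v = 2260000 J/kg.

Net heat exchanged in the isolated system is zero:
condense steam: −0.0236·2260000 = −53336
  condensate cools 100→T: 0.0236·4180·(T − 100) = 98.65(T − 100)
  original water: 3122.5(T − 14.6)
3221.1 T = 53336 + 9864.8 + 45588 = 108789
T ≈ 33.77 °C — below 100 °C, confirming all the steam condensed.

T_f ≈ 33.8 °C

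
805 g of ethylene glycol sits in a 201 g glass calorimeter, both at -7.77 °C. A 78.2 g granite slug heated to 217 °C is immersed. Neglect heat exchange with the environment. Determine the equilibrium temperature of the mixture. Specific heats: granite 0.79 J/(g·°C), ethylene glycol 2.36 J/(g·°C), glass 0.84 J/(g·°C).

T_f ≈ -1.3 °C

Energy conservation, ΣQ = 0:
78.2*0.79*(T − 217) + 805*2.36*(T − (-7.77)) + 201*0.84*(T − (-7.77)) = 0
2130.4 T = -2667.5
T = -2667.5/2130.4 ≈ -1.25 °C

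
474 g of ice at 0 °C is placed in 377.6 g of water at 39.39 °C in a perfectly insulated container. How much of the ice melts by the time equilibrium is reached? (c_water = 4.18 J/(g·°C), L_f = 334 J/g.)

m_melted ≈ 186 g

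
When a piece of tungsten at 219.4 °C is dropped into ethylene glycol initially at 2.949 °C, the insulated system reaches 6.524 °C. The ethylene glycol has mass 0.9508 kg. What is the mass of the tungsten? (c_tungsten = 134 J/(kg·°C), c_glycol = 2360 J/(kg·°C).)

Conservation of energy gives ΣQ = 0:
m·134·(6.524 − 219.4) + 0.9508·2360·(6.524 − 2.949) = 0
-28525 m = -8021.9
m = -8021.9/-28525 ≈ 0.2812 kg

m ≈ 0.281 kg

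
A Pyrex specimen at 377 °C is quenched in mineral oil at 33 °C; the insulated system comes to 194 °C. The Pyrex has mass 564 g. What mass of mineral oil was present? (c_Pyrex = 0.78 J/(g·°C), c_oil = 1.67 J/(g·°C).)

m ≈ 299 g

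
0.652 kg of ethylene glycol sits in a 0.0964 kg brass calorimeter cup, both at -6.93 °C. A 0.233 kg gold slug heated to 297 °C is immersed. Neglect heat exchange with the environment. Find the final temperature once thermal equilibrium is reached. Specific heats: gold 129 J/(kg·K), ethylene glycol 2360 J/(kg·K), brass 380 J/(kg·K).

T_f ≈ -1.2 °C

With ΣQ=0 the equilibrium temperature is the m·c-weighted mean:
T_f = (30.06×297 + 1538.7×(-6.93) + 36.63×(-6.93)) / (30.06 + 1538.7 + 36.63)
    = -1990.3 / 1605.4 ≈ -1.24 °C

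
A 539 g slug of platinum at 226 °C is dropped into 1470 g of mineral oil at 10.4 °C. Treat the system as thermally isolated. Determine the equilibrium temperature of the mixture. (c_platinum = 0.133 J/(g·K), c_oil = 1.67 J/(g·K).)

T_f ≈ 16.5 °C

|Q_platinum| = |Q_oil|:
539×0.133×(226 − T) = 1470×1.67×(T − 10.4)
71.69(226 − T) = 2454.9(T − 10.4)
2526.6 T = 41732  ⇒  T ≈ 16.52 °C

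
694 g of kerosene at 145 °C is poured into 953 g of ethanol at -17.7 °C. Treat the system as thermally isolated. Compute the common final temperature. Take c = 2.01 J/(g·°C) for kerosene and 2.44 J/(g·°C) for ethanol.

Let T be the final temperature. ΣQ_i = 0:
694×2.01×(T − 145) + 953×2.44×(T − (-17.7)) = 0
(1394.9 + 2325.3) T = 1394.9×145 + 2325.3×(-17.7)
T = 161108/3720.3 ≈ 43.31 °C

T_f ≈ 43.3 °C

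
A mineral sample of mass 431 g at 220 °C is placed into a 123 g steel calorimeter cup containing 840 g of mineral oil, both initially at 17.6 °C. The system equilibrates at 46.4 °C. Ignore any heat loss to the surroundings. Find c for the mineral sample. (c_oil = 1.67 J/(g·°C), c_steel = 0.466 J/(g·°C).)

c ≈ 0.562 J/(g·°C)

Let T be the final temperature. ΣQ_i = 0:
431·c·(46.4 − 220) + 840·1.67·(46.4 − 17.6) + 123·0.466·(46.4 − 17.6) = 0
-74822 c = -42051
c = -42051/-74822 ≈ 0.562 J/(g·°C)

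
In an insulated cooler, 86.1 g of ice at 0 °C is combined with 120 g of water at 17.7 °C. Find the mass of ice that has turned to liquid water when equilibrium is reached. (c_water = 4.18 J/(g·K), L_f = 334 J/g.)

m_melted ≈ 26.6 g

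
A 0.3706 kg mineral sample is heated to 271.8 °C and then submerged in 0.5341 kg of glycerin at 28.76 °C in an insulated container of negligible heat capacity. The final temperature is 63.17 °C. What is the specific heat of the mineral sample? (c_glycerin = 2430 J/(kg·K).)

c ≈ 578 J/(kg·K)

m_s c (T_s − T_f) = m_glycerin c_glycerin (T_f − T_0):
0.3706×c×(271.8 − 63.17) = 0.5341×2430×(63.17 − 28.76)
77.32 c = 44659  ⇒  c ≈ 577.6 J/(kg·K)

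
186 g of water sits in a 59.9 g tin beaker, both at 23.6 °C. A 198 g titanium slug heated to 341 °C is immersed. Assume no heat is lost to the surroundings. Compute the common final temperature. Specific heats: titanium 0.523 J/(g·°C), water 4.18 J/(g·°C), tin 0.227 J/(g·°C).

With ΣQ=0 the equilibrium temperature is the m·c-weighted mean:
T_f = (103.55×341 + 777.48×23.6 + 13.6×23.6) / (103.55 + 777.48 + 13.6)
    = 53981 / 894.63 ≈ 60.34 °C

T_f ≈ 60.3 °C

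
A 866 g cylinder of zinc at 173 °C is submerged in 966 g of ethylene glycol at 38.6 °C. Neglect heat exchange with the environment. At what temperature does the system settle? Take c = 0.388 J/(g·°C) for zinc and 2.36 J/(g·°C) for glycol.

T_f ≈ 55.9 °C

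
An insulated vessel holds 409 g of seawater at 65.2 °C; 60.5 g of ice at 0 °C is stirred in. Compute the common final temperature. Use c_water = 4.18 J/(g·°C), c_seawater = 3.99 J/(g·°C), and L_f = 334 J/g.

Setting the total heat transfer to zero:
melt ice: 60.5×334 = 20207; warm the meltwater: 252.89 T; seawater: 1631.9(T − 65.2)
1884.8 T = 106401 − 20207 = 86194
T ≈ 45.73 °C — above 0 °C, consistent with complete melting.

T_f ≈ 45.7 °C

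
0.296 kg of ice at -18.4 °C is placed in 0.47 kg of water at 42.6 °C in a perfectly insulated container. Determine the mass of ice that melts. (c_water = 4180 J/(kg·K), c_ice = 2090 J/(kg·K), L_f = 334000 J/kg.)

m_melted ≈ 0.216 kg

Water can give up m c ΔT = 0.47·4180·42.6 = 83692 J before reaching 0 °C.
Of that, 0.296·2090·18.4 = 11383 J goes to bring the ice to 0 °C, leaving 72309 J.
Fully melting the ice requires m_ice L_f = 0.296·334000 = 98864 J.
72309 J < 98864 J, so only part of the ice melts and the system sits at 0 °C.
Mass melted = 72309/334000 ≈ 0.2165 kg.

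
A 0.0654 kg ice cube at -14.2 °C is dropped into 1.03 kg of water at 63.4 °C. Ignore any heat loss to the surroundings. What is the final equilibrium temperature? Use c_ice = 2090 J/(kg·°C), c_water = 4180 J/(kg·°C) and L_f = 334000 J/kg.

Heat gained plus heat lost sum to zero:
ice -14.2→0 °C: 0.0654·2090·14.2 = 1940.9; melt ice: 0.0654·334000 = 21844; meltwater 0→T: 0.0654·4180·T = 273.37 T; water: 4305.4(T − 63.4)
4578.8 T = 272962 − 23785 = 249178
T ≈ 54.42 °C (positive, so assuming full melt was valid).

T_f ≈ 54.4 °C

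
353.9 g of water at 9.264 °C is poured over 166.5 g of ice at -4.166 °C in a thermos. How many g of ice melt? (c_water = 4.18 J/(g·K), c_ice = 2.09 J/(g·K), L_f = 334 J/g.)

m_melted ≈ 36.7 g

Water can give up m c ΔT = 353.9×4.18×9.264 = 13704 J before reaching 0 °C.
Warming the ice to 0 °C takes 166.5×2.09×4.166 = 1449.7 J, leaving 12255 J for melting.
Melting all 166.5 g of ice would need 166.5×334 = 55611 J.
Since 12255 < 55611 J, not all the ice melts; equilibrium is at 0 °C.
m_melt = 12255 / L_f = 36.69 g.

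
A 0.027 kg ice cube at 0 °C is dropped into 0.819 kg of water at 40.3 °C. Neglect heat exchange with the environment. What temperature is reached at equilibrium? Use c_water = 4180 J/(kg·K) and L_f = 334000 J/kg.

T_f ≈ 36.5 °C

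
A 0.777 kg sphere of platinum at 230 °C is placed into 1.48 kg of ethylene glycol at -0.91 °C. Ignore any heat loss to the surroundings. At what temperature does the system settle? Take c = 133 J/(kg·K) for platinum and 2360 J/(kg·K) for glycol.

T_f ≈ 5.7 °C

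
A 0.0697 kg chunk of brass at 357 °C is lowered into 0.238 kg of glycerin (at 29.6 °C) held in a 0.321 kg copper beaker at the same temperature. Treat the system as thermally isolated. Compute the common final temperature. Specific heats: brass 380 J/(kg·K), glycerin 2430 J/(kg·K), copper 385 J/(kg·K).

T_f ≈ 41.5 °C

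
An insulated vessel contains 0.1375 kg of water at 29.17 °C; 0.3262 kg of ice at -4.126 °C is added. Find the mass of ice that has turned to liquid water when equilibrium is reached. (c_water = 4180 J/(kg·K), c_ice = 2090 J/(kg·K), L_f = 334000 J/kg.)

Water can give up m c ΔT = 0.1375·4180·29.17 = 16765 J before reaching 0 °C.
Warming the ice to 0 °C takes 0.3262·2090·4.126 = 2812.9 J, leaving 13953 J for melting.
Fully melting the ice requires m_ice L_f = 0.3262·334000 = 108951 J.
Since 13953 < 108951 J, not all the ice melts; equilibrium is at 0 °C.
m_melted·334000 = 13953  ⇒  m_melted ≈ 0.04177 kg.

m_melted ≈ 0.0418 kg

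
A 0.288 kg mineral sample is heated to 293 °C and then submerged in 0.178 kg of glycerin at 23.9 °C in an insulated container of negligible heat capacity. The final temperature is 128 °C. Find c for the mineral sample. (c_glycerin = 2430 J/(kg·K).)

Energy conservation, ΣQ = 0:
0.288×c×(128 − 293) + 0.178×2430×(128 − 23.9) = 0
-47.52 c = -45027
c = -45027/-47.52 ≈ 947.5 J/(kg·K)

c ≈ 948 J/(kg·K)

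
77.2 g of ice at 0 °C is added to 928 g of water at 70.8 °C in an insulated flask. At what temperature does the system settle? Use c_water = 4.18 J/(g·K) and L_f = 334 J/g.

T_f ≈ 59.2 °C

Energy conservation, ΣQ = 0:
fusion: m_ice L_f = 77.2·334 = 25785
  meltwater 0→T: 77.2·4.18·T = 322.7 T
  water cools: 928·4.18·(T − 70.8) = 3879(T − 70.8)
4201.7 T = 274636 − 25785 = 248851
T ≈ 59.23 °C (positive, so assuming full melt was valid).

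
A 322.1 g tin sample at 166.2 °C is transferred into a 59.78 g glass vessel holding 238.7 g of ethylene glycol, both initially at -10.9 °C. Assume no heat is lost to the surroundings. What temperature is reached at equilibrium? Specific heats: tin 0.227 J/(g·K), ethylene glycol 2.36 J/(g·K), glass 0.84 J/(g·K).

T_f = Σ m_i c_i T_i / Σ m_i c_i:
T_f = (73.12×166.2 + 563.33×(-10.9) + 50.22×(-10.9)) / (73.12 + 563.33 + 50.22)
    = 5464.3 / 686.66 ≈ 7.96 °C

T_f ≈ 8.0 °C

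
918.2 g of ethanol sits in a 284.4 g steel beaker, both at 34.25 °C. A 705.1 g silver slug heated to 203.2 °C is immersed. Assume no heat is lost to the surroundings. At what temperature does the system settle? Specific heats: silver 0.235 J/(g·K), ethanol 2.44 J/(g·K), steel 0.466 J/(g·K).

T_f ≈ 45.3 °C

T_f is the heat-capacity-weighted average of the initial temperatures:
T_f = (165.7*203.2 + 2240.4*34.25 + 132.53*34.25) / (165.7 + 2240.4 + 132.53)
    = 114943 / 2538.6 ≈ 45.28 °C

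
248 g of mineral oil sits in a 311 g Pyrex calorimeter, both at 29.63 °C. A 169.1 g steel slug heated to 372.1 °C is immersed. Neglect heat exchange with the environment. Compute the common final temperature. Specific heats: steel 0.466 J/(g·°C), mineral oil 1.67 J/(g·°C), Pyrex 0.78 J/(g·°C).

T_f ≈ 66.3 °C

Setting the total heat transfer to zero:
169.1×0.466×(T − 372.1) + 248×1.67×(T − 29.63) + 311×0.78×(T − 29.63) = 0
78.8(T − 372.1) + 414.16(T − 29.63) + 242.58(T − 29.63) = 0
(78.8 + 414.16 + 242.58) T = 78.8×372.1 + 414.16×29.63 + 242.58×29.63
T = 48781 / 735.54 = 66.3 °C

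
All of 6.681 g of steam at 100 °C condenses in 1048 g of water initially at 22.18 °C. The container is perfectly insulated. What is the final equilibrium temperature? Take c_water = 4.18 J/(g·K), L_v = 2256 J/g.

T_f ≈ 26.1 °C

Sum of m c ΔT and latent-heat terms is zero:
latent heat released on condensation: 6.681·2256 = 15072
  condensed water 100 °C→T: 27.93(T − 100)
  water warms: 1048·4.18·(T − 22.18) = 4380.6(T − 22.18)
4408.6 T = 15072 + 2792.7 + 97163 = 115028
T ≈ 26.09 °C — below 100 °C, confirming all the steam condensed.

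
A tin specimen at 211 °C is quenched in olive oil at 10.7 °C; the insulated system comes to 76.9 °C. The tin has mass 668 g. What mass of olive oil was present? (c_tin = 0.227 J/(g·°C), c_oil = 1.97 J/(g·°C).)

m ≈ 156 g

Taking heat into each body as positive, Σ m c ΔT = 0:
668×0.227×(76.9 − 211) + m×1.97×(76.9 − 10.7) = 0
130.41 m = 20334
m = 20334/130.41 ≈ 155.9 g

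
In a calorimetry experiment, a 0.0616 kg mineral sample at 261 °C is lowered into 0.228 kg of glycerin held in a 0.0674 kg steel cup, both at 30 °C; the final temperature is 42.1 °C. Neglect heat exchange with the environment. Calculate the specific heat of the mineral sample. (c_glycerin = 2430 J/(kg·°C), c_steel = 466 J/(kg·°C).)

c ≈ 525 J/(kg·°C)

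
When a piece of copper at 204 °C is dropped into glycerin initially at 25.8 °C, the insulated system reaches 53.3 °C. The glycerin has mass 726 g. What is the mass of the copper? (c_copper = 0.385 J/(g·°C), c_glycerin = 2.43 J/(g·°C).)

m ≈ 836 g

Heat lost by the copper = heat gained by the glycerin:
m×0.385×(204 − 53.3) = 726×2.43×(53.3 − 25.8)
58.02 m = 48515  ⇒  m ≈ 836.2 g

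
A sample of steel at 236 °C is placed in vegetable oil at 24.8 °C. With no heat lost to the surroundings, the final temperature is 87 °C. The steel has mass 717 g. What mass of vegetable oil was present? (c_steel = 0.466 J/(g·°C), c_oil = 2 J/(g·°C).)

m ≈ 400 g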